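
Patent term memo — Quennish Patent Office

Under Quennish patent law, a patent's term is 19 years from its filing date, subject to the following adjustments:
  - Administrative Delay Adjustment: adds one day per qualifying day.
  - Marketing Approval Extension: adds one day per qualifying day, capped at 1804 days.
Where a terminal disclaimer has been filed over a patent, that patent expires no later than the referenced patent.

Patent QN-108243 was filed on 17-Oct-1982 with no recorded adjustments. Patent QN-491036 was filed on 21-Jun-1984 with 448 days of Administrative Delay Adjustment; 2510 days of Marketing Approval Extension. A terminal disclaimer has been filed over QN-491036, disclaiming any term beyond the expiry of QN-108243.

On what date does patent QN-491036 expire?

2001-10-17

Natural term of QN-491036:
  Base: filing + 19 years → 21 June 2003.
  Administrative Delay Adjustment: +448 days → 11 September 2004.
  Marketing Approval Extension: 2510 days claimed exceeds the 1804-day cap, so +1804 days → 20 August 2009.
Expiry of referenced patent QN-108243:
  Base: filing + 19 years → 17 October 2001.
Terminal disclaimer: QN-491036 expires on the earlier of 20 August 2009 and 17 October 2001.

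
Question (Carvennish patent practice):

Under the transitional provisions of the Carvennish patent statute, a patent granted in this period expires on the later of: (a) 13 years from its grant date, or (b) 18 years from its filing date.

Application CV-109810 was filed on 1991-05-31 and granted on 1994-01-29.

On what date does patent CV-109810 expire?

(a) grant + 13 years → 29 January 2007.
(b) filing + 18 years → 31 May 2009.
Later of the two: 31 May 2009.

May 31, 2009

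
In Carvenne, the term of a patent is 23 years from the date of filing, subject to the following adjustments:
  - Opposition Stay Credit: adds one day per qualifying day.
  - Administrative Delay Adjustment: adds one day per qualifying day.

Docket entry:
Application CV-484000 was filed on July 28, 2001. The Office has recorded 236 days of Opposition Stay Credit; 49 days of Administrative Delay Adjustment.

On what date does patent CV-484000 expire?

Base term: filing date + 23 years → 28 July 2024.
Opposition Stay Credit: +236 days → 21 March 2025.
Administrative Delay Adjustment: +49 days → 9 May 2025.

2025-05-09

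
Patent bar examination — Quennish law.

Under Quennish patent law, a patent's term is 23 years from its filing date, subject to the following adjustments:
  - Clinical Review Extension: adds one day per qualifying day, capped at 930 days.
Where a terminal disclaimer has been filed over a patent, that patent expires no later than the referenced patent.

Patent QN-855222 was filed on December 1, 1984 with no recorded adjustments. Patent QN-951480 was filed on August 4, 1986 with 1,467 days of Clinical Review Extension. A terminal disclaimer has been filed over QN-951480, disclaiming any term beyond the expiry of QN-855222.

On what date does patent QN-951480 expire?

Natural term of QN-951480:
  Base: filing + 23 years → 4 August 2009.
  Clinical Review Extension: 1467 days claimed exceeds the 930-day cap, so +930 days → 20 February 2012.
Expiry of referenced patent QN-855222:
  Base: filing + 23 years → 1 December 2007.
Terminal disclaimer: QN-951480 expires on the earlier of 20 February 2012 and 1 December 2007.

2007-12-01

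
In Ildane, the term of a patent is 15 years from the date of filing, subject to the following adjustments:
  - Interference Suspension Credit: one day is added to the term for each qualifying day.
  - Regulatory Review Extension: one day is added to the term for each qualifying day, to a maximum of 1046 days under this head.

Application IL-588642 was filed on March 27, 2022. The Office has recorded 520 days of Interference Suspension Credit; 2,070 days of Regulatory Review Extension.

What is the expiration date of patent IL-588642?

2041-07-10

Base term: filing date + 15 years → 27 March 2037.
Interference Suspension Credit: +520 days → 29 August 2038.
Regulatory Review Extension: 2070 days claimed exceeds the 1046-day cap, so +1046 days → 10 July 2041.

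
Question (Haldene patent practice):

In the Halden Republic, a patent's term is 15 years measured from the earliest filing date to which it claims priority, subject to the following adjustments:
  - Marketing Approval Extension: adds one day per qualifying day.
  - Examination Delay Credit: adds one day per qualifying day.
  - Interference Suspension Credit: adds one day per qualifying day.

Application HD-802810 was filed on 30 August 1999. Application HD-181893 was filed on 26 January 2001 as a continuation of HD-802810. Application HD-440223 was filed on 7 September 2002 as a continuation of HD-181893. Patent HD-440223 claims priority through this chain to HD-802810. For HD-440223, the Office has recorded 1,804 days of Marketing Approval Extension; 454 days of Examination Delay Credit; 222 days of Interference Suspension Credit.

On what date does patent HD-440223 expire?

Earliest priority filing: 30 August 1999.
Base term: 30 August 1999 + 15 years → 30 August 2014.
Marketing Approval Extension: +1804 days → 8 August 2019.
Examination Delay Credit: +454 days → 4 November 2020.
Interference Suspension Credit: +222 days → 14 June 2021.

2021-06-14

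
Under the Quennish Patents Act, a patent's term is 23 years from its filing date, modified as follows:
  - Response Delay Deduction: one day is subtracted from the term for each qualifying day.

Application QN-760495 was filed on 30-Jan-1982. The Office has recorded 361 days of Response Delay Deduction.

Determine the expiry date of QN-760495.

2004-02-04

Base term: filing date + 23 years → 30 January 2005.
Response Delay Deduction: −361 days → 4 February 2004.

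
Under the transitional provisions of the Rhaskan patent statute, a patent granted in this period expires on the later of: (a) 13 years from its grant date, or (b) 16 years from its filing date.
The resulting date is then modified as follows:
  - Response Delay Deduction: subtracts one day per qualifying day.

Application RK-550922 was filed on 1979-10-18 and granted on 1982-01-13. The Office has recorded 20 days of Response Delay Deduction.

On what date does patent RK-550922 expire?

September 28, 1995

(a) grant + 13 years → 13 January 1995.
(b) filing + 16 years → 18 October 1995.
Later of the two: 18 October 1995.
Response Delay Deduction: −20 days → 28 September 1995.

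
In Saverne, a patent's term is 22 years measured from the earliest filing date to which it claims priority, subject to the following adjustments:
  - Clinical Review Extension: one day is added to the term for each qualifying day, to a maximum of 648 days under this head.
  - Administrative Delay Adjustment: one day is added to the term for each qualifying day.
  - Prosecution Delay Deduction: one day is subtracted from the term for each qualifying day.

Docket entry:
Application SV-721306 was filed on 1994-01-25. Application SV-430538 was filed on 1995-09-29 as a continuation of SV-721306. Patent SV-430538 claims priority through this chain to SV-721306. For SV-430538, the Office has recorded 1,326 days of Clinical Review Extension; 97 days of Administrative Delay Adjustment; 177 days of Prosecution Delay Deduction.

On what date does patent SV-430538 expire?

Earliest priority filing: 25 January 1994.
Base term: 25 January 1994 + 22 years → 25 January 2016.
Clinical Review Extension: 1326 days claimed exceeds the 648-day cap, so +648 days → 3 November 2017.
Administrative Delay Adjustment: +97 days → 8 February 2018.
Prosecution Delay Deduction: −177 days → 15 August 2017.

August 15, 2017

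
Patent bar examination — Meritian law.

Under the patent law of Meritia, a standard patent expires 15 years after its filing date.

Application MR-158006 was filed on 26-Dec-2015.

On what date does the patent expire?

2030-12-26

Filing date + 15 years → 26 December 2030.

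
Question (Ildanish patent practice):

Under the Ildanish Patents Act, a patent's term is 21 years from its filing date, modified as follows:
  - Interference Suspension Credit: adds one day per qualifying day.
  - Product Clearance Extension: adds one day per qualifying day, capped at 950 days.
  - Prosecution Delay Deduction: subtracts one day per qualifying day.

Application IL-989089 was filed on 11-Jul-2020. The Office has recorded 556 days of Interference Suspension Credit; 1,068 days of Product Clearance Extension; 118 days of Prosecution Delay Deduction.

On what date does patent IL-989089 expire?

April 29, 2045

Base term: filing date + 21 years → 11 July 2041.
Interference Suspension Credit: +556 days → 18 January 2043.
Product Clearance Extension: 1068 days claimed exceeds the 950-day cap, so +950 days → 25 August 2045.
Prosecution Delay Deduction: −118 days → 29 April 2045.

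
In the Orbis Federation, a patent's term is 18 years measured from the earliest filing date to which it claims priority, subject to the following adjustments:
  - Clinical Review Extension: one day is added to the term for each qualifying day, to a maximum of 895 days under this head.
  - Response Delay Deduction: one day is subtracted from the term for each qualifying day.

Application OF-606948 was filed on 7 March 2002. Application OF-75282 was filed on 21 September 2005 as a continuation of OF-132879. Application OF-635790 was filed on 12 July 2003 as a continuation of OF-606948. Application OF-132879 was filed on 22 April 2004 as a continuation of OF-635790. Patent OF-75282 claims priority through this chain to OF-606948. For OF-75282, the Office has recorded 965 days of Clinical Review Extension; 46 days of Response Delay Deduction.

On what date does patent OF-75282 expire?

2022-07-04

Earliest priority filing: 7 March 2002.
Base term: 7 March 2002 + 18 years → 7 March 2020.
Clinical Review Extension: 965 days claimed exceeds the 895-day cap, so +895 days → 19 August 2022.
Response Delay Deduction: −46 days → 4 July 2022.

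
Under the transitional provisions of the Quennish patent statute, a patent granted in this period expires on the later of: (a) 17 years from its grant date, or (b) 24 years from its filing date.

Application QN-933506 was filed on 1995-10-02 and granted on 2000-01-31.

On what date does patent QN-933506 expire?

(a) grant + 17 years → 31 January 2017.
(b) filing + 24 years → 2 October 2019.
Later of the two: 2 October 2019.

October 2, 2019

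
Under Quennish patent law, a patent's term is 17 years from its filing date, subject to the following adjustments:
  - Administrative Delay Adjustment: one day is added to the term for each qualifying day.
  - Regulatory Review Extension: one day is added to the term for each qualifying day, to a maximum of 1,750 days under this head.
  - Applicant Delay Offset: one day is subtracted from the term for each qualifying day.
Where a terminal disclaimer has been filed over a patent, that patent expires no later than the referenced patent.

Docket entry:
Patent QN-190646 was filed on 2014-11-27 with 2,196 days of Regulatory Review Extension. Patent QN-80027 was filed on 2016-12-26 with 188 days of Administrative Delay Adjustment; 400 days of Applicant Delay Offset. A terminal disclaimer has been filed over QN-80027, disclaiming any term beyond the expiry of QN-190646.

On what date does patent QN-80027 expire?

May 28, 2033

Natural term of QN-80027:
  Base: filing + 17 years → 26 December 2033.
  Administrative Delay Adjustment: +188 days → 2 July 2034.
  Applicant Delay Offset: −400 days → 28 May 2033.
Expiry of referenced patent QN-190646:
  Base: filing + 17 years → 27 November 2031.
  Regulatory Review Extension: 2196 days claimed exceeds the 1750-day cap, so +1750 days → 11 September 2036.
Terminal disclaimer: QN-80027 expires on the earlier of 28 May 2033 and 11 September 2036.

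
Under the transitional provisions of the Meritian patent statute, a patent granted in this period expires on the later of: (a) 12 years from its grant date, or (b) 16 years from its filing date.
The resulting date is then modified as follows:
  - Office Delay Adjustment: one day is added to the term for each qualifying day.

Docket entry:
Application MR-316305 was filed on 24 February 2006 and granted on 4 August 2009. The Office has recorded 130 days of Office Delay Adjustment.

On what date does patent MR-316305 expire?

(a) grant + 12 years → 4 August 2021.
(b) filing + 16 years → 24 February 2022.
Later of the two: 24 February 2022.
Office Delay Adjustment: +130 days → 4 July 2022.

2022-07-04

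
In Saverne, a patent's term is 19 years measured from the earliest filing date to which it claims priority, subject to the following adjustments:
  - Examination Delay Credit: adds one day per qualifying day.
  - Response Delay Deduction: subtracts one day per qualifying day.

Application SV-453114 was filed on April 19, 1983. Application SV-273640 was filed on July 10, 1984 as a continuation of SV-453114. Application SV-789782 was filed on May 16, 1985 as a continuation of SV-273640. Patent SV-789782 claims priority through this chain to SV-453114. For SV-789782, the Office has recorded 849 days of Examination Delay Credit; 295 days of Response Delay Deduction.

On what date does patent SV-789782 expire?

2003-10-25

Earliest priority filing: 19 April 1983.
Base term: 19 April 1983 + 19 years → 19 April 2002.
Examination Delay Credit: +849 days → 15 August 2004.
Response Delay Deduction: −295 days → 25 October 2003.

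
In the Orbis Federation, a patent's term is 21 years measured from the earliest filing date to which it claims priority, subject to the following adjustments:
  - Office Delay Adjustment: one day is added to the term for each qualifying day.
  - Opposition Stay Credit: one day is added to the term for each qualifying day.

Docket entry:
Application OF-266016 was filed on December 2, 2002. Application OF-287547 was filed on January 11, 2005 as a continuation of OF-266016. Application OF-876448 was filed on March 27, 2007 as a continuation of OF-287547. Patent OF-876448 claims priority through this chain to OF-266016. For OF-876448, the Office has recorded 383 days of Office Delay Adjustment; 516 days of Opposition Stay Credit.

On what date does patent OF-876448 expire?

May 19, 2026

Earliest priority filing: 2 December 2002.
Base term: 2 December 2002 + 21 years → 2 December 2023.
Office Delay Adjustment: +383 days → 19 December 2024.
Opposition Stay Credit: +516 days → 19 May 2026.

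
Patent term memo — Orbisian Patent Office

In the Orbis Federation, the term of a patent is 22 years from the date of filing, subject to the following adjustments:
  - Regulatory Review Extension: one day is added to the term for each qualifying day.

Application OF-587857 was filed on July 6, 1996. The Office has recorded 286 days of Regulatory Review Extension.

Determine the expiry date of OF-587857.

Base term: filing date + 22 years → 6 July 2018.
Regulatory Review Extension: +286 days → 18 April 2019.

April 18, 2019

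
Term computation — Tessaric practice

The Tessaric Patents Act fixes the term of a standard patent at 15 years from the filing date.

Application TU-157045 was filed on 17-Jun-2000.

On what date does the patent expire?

2015-06-17

Filing date + 15 years → 17 June 2015.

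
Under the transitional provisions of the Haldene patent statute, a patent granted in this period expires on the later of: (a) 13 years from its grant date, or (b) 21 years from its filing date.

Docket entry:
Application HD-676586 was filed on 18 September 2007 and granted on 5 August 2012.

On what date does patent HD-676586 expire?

September 18, 2028

(a) grant + 13 years → 5 August 2025.
(b) filing + 21 years → 18 September 2028.
Later of the two: 18 September 2028.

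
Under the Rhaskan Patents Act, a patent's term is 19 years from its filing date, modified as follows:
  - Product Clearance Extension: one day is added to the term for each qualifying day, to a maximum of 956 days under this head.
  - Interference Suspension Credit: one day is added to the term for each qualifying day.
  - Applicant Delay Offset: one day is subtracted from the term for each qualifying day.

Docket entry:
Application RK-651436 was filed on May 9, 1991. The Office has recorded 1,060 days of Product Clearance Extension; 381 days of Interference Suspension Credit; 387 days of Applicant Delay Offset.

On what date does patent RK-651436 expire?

2012-12-14

Base term: filing date + 19 years → 9 May 2010.
Product Clearance Extension: 1060 days claimed exceeds the 956-day cap, so +956 days → 20 December 2012.
Interference Suspension Credit: +381 days → 5 January 2014.
Applicant Delay Offset: −387 days → 14 December 2012.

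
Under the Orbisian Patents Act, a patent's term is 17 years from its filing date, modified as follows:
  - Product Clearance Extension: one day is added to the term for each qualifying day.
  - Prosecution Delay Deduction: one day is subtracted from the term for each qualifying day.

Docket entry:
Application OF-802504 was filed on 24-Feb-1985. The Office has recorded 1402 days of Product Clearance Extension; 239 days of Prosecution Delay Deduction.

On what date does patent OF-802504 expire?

May 2, 2005

Base term: filing date + 17 years → 24 February 2002.
Product Clearance Extension: +1402 days → 27 December 2005.
Prosecution Delay Deduction: −239 days → 2 May 2005.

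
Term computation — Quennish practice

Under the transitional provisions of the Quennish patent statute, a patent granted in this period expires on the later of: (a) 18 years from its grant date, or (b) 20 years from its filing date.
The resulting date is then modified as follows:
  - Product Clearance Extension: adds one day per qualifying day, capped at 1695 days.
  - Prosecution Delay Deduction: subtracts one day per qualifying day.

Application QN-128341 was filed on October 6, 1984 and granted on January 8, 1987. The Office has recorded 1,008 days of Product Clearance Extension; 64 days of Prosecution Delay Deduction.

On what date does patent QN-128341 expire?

(a) grant + 18 years → 8 January 2005.
(b) filing + 20 years → 6 October 2004.
Later of the two: 8 January 2005.
Product Clearance Extension: 1008 days (within the 1695-day cap) → +1008 days → 13 October 2007.
Prosecution Delay Deduction: −64 days → 10 August 2007.

August 10, 2007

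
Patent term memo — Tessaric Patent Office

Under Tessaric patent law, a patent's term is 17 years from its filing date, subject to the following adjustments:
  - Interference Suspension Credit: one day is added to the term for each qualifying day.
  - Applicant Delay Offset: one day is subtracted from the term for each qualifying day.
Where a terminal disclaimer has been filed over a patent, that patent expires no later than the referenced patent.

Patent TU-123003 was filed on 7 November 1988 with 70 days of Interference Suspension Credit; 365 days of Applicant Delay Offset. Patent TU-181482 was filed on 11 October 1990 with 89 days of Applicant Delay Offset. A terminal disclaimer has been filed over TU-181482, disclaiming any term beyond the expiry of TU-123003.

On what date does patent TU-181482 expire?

2005-01-16

Natural term of TU-181482:
  Base: filing + 17 years → 11 October 2007.
  Applicant Delay Offset: −89 days → 14 July 2007.
Expiry of referenced patent TU-123003:
  Base: filing + 17 years → 7 November 2005.
  Interference Suspension Credit: +70 days → 16 January 2006.
  Applicant Delay Offset: −365 days → 16 January 2005.
Terminal disclaimer: TU-181482 expires on the earlier of 14 July 2007 and 16 January 2005.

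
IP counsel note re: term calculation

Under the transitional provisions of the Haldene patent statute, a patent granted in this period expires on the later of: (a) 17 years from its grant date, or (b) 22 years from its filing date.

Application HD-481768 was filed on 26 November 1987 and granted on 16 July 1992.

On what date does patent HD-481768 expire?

November 26, 2009

(a) grant + 17 years → 16 July 2009.
(b) filing + 22 years → 26 November 2009.
Later of the two: 26 November 2009.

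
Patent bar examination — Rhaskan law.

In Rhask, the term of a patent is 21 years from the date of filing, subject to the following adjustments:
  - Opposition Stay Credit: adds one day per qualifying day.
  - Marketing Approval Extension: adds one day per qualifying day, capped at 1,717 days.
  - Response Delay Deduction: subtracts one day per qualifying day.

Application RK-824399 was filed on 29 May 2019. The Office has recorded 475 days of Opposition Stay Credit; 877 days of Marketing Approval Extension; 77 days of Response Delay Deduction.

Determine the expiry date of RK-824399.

2043-11-25

Base term: filing date + 21 years → 29 May 2040.
Opposition Stay Credit: +475 days → 16 September 2041.
Marketing Approval Extension: 877 days (within the 1717-day cap) → +877 days → 10 February 2044.
Response Delay Deduction: −77 days → 25 November 2043.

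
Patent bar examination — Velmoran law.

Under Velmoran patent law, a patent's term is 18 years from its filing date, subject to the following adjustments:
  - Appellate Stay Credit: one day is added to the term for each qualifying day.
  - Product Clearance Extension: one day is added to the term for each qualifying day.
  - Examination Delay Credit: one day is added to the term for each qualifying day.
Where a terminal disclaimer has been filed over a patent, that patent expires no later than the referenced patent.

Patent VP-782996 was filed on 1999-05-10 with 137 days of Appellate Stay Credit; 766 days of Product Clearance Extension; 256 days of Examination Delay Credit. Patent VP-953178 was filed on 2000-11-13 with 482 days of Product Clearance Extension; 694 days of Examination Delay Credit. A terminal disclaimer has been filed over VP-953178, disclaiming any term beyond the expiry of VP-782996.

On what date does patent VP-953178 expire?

Natural term of VP-953178:
  Base: filing + 18 years → 13 November 2018.
  Product Clearance Extension: +482 days → 9 March 2020.
  Examination Delay Credit: +694 days → 1 February 2022.
Expiry of referenced patent VP-782996:
  Base: filing + 18 years → 10 May 2017.
  Appellate Stay Credit: +137 days → 24 September 2017.
  Product Clearance Extension: +766 days → 30 October 2019.
  Examination Delay Credit: +256 days → 12 July 2020.
Terminal disclaimer: VP-953178 expires on the earlier of 1 February 2022 and 12 July 2020.

July 12, 2020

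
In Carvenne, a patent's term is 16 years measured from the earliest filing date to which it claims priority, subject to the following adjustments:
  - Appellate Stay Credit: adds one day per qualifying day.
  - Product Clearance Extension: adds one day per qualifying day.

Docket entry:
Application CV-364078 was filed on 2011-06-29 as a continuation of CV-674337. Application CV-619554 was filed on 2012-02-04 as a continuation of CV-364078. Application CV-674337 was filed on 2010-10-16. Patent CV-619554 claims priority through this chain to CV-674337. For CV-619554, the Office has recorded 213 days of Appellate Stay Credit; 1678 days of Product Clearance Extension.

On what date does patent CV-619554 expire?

December 20, 2031

Earliest priority filing: 16 October 2010.
Base term: 16 October 2010 + 16 years → 16 October 2026.
Appellate Stay Credit: +213 days → 17 May 2027.
Product Clearance Extension: +1678 days → 20 December 2031.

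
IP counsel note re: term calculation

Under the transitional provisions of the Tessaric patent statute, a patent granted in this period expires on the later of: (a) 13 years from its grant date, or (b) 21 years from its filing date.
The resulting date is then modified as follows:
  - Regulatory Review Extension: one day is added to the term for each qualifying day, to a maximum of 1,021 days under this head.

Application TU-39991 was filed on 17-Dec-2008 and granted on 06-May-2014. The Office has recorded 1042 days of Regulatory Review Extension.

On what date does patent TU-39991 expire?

October 3, 2032

(a) grant + 13 years → 6 May 2027.
(b) filing + 21 years → 17 December 2029.
Later of the two: 17 December 2029.
Regulatory Review Extension: 1042 days claimed exceeds the 1021-day cap, so +1021 days → 3 October 2032.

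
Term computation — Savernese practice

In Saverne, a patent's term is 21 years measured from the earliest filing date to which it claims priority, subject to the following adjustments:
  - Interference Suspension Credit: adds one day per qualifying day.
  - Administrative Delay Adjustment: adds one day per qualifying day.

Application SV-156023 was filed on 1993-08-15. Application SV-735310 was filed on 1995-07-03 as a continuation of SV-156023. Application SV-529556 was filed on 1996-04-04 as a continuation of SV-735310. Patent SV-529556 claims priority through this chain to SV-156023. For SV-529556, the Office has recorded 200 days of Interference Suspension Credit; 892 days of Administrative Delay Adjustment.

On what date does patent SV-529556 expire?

Earliest priority filing: 15 August 1993.
Base term: 15 August 1993 + 21 years → 15 August 2014.
Interference Suspension Credit: +200 days → 3 March 2015.
Administrative Delay Adjustment: +892 days → 11 August 2017.

2017-08-11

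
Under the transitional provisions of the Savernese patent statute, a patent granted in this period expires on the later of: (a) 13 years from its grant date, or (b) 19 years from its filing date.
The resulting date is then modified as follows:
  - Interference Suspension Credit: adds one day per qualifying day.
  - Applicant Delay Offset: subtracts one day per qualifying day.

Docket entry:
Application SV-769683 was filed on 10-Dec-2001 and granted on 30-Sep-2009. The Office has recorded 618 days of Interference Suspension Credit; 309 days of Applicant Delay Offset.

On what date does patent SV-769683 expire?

August 5, 2023

(a) grant + 13 years → 30 September 2022.
(b) filing + 19 years → 10 December 2020.
Later of the two: 30 September 2022.
Interference Suspension Credit: +618 days → 9 June 2024.
Applicant Delay Offset: −309 days → 5 August 2023.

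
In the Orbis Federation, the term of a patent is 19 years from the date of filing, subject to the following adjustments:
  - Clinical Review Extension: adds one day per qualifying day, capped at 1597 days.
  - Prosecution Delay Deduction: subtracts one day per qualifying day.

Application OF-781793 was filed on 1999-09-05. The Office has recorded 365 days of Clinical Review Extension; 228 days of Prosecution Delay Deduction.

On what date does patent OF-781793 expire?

2019-01-20

Base term: filing date + 19 years → 5 September 2018.
Clinical Review Extension: 365 days (within the 1597-day cap) → +365 days → 5 September 2019.
Prosecution Delay Deduction: −228 days → 20 January 2019.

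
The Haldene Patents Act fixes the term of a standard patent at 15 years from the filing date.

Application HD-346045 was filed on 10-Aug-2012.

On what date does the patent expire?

Filing date + 15 years → 10 August 2027.

2027-08-10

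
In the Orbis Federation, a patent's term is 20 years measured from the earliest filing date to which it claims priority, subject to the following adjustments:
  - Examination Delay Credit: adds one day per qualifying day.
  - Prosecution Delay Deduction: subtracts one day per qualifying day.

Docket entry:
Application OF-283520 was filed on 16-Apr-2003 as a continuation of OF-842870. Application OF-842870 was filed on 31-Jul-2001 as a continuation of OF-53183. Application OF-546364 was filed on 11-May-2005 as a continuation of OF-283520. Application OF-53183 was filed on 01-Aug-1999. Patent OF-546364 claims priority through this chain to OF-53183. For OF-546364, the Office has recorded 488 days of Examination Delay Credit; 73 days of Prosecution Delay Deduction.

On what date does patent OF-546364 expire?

2020-09-19

Earliest priority filing: 1 August 1999.
Base term: 1 August 1999 + 20 years → 1 August 2019.
Examination Delay Credit: +488 days → 1 December 2020.
Prosecution Delay Deduction: −73 days → 19 September 2020.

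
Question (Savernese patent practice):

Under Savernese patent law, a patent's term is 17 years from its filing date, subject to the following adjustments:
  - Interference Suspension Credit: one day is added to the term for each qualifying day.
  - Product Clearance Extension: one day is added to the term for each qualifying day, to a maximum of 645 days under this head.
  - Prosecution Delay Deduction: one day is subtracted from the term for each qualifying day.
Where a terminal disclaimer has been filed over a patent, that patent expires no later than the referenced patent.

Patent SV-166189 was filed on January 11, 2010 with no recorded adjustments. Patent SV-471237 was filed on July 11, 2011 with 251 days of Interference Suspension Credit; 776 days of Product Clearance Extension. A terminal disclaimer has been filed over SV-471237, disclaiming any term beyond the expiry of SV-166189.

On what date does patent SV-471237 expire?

January 11, 2027

Natural term of SV-471237:
  Base: filing + 17 years → 11 July 2028.
  Interference Suspension Credit: +251 days → 19 March 2029.
  Product Clearance Extension: 776 days claimed exceeds the 645-day cap, so +645 days → 24 December 2030.
Expiry of referenced patent SV-166189:
  Base: filing + 17 years → 11 January 2027.
Terminal disclaimer: SV-471237 expires on the earlier of 24 December 2030 and 11 January 2027.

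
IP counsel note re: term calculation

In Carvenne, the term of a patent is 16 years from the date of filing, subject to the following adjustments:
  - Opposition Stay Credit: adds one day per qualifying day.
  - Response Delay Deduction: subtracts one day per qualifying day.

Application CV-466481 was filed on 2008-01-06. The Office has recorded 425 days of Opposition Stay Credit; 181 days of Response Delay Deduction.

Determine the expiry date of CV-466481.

Base term: filing date + 16 years → 6 January 2024.
Opposition Stay Credit: +425 days → 6 March 2025.
Response Delay Deduction: −181 days → 6 September 2024.

2024-09-06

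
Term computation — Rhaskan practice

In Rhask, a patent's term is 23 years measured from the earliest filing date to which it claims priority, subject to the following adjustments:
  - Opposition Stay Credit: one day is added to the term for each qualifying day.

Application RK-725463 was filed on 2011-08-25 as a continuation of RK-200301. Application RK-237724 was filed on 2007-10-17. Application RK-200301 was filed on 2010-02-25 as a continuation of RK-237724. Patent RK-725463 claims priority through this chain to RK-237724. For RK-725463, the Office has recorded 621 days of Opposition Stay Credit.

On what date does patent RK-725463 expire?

Earliest priority filing: 17 October 2007.
Base term: 17 October 2007 + 23 years → 17 October 2030.
Opposition Stay Credit: +621 days → 29 June 2032.

2032-06-29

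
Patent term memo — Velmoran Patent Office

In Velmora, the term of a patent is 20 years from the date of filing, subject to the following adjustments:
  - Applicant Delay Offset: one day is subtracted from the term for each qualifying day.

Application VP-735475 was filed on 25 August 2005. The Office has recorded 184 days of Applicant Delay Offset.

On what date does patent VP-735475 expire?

2025-02-22

Base term: filing date + 20 years → 25 August 2025.
Applicant Delay Offset: −184 days → 22 February 2025.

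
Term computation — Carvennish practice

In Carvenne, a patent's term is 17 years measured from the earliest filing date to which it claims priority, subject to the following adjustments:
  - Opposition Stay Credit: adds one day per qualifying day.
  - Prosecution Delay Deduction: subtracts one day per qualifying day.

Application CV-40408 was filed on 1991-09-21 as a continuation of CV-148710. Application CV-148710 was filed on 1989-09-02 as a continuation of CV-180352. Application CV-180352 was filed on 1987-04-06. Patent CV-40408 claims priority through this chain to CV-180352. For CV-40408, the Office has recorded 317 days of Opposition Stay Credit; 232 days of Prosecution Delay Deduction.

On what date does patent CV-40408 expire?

June 30, 2004

Earliest priority filing: 6 April 1987.
Base term: 6 April 1987 + 17 years → 6 April 2004.
Opposition Stay Credit: +317 days → 17 February 2005.
Prosecution Delay Deduction: −232 days → 30 June 2004.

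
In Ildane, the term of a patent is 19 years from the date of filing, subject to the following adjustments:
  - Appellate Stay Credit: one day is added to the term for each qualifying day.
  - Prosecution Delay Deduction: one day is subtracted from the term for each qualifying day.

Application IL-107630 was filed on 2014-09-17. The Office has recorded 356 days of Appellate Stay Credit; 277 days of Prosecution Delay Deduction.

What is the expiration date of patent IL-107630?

Base term: filing date + 19 years → 17 September 2033.
Appellate Stay Credit: +356 days → 8 September 2034.
Prosecution Delay Deduction: −277 days → 5 December 2033.

2033-12-05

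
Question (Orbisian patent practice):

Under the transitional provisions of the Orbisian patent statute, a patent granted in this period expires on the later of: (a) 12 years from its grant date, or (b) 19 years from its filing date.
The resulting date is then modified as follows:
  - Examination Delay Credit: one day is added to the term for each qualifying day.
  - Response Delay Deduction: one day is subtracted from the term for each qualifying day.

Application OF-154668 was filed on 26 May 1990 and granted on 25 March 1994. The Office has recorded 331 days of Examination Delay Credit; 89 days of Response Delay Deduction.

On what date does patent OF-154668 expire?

January 23, 2010

(a) grant + 12 years → 25 March 2006.
(b) filing + 19 years → 26 May 2009.
Later of the two: 26 May 2009.
Examination Delay Credit: +331 days → 22 April 2010.
Response Delay Deduction: −89 days → 23 January 2010.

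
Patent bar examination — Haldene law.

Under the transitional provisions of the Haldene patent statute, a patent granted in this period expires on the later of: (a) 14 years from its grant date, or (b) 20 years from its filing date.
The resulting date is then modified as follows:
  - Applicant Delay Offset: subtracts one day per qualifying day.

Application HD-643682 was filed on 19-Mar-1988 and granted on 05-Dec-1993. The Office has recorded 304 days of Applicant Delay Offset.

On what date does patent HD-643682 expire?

(a) grant + 14 years → 5 December 2007.
(b) filing + 20 years → 19 March 2008.
Later of the two: 19 March 2008.
Applicant Delay Offset: −304 days → 20 May 2007.

2007-05-20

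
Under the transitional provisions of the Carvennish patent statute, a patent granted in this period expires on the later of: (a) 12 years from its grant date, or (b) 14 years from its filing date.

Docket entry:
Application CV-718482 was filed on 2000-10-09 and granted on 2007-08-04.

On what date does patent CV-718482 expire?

(a) grant + 12 years → 4 August 2019.
(b) filing + 14 years → 9 October 2014.
Later of the two: 4 August 2019.

2019-08-04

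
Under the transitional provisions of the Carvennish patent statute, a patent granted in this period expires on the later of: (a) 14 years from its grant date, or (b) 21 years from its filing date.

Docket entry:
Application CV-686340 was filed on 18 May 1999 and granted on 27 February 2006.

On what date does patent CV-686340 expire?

(a) grant + 14 years → 27 February 2020.
(b) filing + 21 years → 18 May 2020.
Later of the two: 18 May 2020.

May 18, 2020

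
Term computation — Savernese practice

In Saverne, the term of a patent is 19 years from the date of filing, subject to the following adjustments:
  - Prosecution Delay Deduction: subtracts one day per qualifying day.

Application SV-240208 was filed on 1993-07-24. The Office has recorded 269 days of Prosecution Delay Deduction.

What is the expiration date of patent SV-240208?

Base term: filing date + 19 years → 24 July 2012.
Prosecution Delay Deduction: −269 days → 29 October 2011.

2011-10-29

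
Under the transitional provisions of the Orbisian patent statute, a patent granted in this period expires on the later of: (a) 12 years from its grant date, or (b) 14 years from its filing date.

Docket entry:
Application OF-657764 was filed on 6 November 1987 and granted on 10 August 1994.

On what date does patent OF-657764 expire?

August 10, 2006

(a) grant + 12 years → 10 August 2006.
(b) filing + 14 years → 6 November 2001.
Later of the two: 10 August 2006.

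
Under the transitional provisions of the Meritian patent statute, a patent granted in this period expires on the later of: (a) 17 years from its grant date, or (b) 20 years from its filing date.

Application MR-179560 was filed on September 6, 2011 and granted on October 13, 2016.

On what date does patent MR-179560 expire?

October 13, 2033

(a) grant + 17 years → 13 October 2033.
(b) filing + 20 years → 6 September 2031.
Later of the two: 13 October 2033.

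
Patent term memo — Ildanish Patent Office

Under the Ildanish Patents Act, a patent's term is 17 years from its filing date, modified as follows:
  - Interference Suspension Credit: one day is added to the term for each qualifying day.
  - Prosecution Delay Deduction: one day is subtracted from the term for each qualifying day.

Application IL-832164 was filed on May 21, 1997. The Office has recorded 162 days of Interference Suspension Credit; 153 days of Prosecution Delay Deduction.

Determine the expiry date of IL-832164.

2014-05-30

Base term: filing date + 17 years → 21 May 2014.
Interference Suspension Credit: +162 days → 30 October 2014.
Prosecution Delay Deduction: −153 days → 30 May 2014.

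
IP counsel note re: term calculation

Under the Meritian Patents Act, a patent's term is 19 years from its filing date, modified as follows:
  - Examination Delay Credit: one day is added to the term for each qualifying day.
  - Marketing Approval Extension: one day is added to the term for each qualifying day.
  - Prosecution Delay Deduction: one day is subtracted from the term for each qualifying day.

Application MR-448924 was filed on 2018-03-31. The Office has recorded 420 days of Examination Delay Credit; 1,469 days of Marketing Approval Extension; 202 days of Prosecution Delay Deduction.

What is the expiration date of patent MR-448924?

Base term: filing date + 19 years → 31 March 2037.
Examination Delay Credit: +420 days → 25 May 2038.
Marketing Approval Extension: +1469 days → 2 June 2042.
Prosecution Delay Deduction: −202 days → 12 November 2041.

2041-11-12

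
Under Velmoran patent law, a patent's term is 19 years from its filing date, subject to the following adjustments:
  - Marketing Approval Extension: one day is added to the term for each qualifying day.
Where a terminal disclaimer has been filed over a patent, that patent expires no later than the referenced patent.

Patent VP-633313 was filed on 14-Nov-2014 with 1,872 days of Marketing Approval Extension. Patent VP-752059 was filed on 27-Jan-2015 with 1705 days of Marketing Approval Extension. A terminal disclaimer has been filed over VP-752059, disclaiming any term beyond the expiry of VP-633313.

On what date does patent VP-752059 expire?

Natural term of VP-752059:
  Base: filing + 19 years → 27 January 2034.
  Marketing Approval Extension: +1705 days → 28 September 2038.
Expiry of referenced patent VP-633313:
  Base: filing + 19 years → 14 November 2033.
  Marketing Approval Extension: +1872 days → 30 December 2038.
Terminal disclaimer: VP-752059 expires on the earlier of 28 September 2038 and 30 December 2038.

2038-09-28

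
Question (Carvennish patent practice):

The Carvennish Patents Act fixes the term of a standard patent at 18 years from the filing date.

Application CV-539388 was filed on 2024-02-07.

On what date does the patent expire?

2042-02-07

Filing date + 18 years → 7 February 2042.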